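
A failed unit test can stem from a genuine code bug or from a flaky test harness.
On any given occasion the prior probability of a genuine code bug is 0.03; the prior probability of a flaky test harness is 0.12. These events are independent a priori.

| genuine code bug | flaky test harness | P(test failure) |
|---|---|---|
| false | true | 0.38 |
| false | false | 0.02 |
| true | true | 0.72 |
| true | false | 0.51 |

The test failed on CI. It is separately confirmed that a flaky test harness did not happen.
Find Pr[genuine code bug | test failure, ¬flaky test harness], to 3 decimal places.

Numerator (weight on configurations with genuine code bug): 0.51·0.03 = 0.015300
The normalizing constant is 0.02·0.97 + 0.51·0.03 = 0.034700
P(genuine code bug | test failure, ¬flaky test harness) = 0.015300/0.034700 ≈ 0.441

Pr[genuine code bug | test failure, ¬flaky test harness] ≈ 0.441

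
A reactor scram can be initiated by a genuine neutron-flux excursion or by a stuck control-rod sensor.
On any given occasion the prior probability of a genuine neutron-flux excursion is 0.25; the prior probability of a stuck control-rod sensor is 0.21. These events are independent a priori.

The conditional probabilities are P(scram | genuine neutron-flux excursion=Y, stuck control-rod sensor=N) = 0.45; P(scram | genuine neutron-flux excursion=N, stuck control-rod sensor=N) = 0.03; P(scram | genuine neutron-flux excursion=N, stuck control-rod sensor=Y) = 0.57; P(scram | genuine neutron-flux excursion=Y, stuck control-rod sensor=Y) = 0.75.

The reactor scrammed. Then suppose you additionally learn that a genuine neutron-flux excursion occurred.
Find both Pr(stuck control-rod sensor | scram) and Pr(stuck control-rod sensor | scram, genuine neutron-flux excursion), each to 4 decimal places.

Pr(stuck control-rod sensor | scram) ≈ 0.5477; Pr(stuck control-rod sensor | scram, genuine neutron-flux excursion) ≈ 0.3070

P(scram) = 0.03*0.75*0.79 + 0.57*0.75*0.21 + 0.45*0.25*0.79 + 0.75*0.25*0.21 = 0.017775 + 0.089775 + 0.088875 + 0.039375 = 0.235800
The stuck control-rod sensor-present share is 0.089775 + 0.039375 = 0.129150.
P(stuck control-rod sensor | scram) = 0.129150 / 0.235800 ≈ 0.5477

With the extra evidence:
Weight on stuck control-rod sensor=true, given the evidence: 0.75*0.21 = 0.157500
The normalizing constant is 0.45*0.79 + 0.75*0.21 = 0.513000
P(stuck control-rod sensor | scram, genuine neutron-flux excursion) = 0.157500/0.513000 ≈ 0.3070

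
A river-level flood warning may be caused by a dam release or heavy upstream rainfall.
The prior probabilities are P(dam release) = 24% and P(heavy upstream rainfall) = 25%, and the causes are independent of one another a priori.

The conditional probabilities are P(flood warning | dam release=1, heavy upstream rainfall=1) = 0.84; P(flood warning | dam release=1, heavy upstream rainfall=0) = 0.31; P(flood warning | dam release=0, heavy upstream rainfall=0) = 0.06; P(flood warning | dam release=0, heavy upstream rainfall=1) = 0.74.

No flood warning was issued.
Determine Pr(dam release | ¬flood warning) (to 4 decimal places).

P(¬flood warning) = 0.94*0.76*0.75 + 0.26*0.76*0.25 + 0.69*0.24*0.75 + 0.16*0.24*0.25 = 0.535800 + 0.049400 + 0.124200 + 0.009600 = 0.719000
Restricting to configurations with dam release present: 0.124200 + 0.009600 = 0.133800.
So P(dam release | ¬flood warning) = 0.133800/0.719000 ≈ 0.1861.

Pr(dam release | ¬flood warning) ≈ 0.1861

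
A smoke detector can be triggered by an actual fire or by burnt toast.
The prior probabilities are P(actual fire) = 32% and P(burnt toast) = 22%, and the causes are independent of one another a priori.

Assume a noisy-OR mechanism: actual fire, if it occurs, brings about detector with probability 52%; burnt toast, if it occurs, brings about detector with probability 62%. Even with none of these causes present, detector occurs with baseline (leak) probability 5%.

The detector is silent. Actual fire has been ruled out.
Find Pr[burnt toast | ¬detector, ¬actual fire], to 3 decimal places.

Pr[burnt toast | ¬detector, ¬actual fire] ≈ 0.097

Under noisy-OR, P(detector | causes) = 1 − (1−0.05)·∏(1−qᵢ) over the active causes.
Enumerate both values of burnt toast and weight by the priors:
  P(¬detector | ¬actual fire) = 0.95*0.78 + 0.361*0.22
        = 0.741000 + 0.079420 = 0.820420
Configurations with burnt toast contribute 0.079420, so
  P(burnt toast | ¬detector, ¬actual fire) = 0.079420 / 0.820420 ≈ 0.097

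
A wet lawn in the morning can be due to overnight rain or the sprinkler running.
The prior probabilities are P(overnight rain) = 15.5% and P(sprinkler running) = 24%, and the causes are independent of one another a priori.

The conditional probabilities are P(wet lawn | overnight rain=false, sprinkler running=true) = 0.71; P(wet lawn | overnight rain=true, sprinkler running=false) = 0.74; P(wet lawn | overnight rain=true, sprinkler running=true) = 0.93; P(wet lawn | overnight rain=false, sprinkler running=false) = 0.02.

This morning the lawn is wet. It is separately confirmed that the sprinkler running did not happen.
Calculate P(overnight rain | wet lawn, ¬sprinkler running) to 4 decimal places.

By total probability over both values of overnight rain:
  P(wet lawn | ¬sprinkler running) = 0.02*0.845 + 0.74*0.155
        = 0.016900 + 0.114700 = 0.131600
The terms with overnight rain present sum to 0.114700, so
  P(overnight rain | wet lawn, ¬sprinkler running) = 0.114700 / 0.131600 ≈ 0.8716

P(overnight rain | wet lawn, ¬sprinkler running) ≈ 0.8716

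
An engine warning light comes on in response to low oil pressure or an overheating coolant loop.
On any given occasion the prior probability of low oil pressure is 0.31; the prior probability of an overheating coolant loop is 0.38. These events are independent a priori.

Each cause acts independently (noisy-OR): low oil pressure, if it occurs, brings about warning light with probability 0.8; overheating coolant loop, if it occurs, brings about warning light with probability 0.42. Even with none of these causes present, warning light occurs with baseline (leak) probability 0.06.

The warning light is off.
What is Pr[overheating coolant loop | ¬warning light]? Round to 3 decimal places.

Under noisy-OR, P(warning light | causes) = 1 − (1−0.06)·∏(1−qᵢ) over the active causes.
By total probability over the 4 (low oil pressure, overheating coolant loop) configurations:
  P(¬warning light) = 0.94·0.69·0.62 + 0.5452·0.69·0.38 + 0.188·0.31·0.62 + 0.10904·0.31·0.38
        = 0.402132 + 0.142951 + 0.036134 + 0.012845 = 0.594062
The terms with overheating coolant loop present sum to 0.155796, so
  P(overheating coolant loop | ¬warning light) = 0.155796 / 0.594062 ≈ 0.262

Pr[overheating coolant loop | ¬warning light] ≈ 0.262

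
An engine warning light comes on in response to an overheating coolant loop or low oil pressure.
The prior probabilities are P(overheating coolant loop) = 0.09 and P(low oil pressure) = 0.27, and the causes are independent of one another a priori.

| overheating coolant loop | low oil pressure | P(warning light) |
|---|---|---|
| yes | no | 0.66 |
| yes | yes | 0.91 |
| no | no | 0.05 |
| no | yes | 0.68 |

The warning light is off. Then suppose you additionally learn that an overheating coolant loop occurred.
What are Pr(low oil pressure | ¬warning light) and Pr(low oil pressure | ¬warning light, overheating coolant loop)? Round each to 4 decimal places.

Pr(low oil pressure | ¬warning light) ≈ 0.1101; Pr(low oil pressure | ¬warning light, overheating coolant loop) ≈ 0.0892

Numerator (weight on configurations with low oil pressure): 0.078624 + 0.002187 = 0.080811
Normalizer over all consistent configurations: 0.95×0.91×0.73 + 0.32×0.91×0.27 + 0.34×0.09×0.73 + 0.09×0.09×0.27 = 0.734234
Posterior = 0.080811 / 0.734234 ≈ 0.1101

With the extra evidence:
Numerator (weight on configurations with low oil pressure): 0.09×0.27 = 0.024300
Denominator P(¬warning light | overheating coolant loop): 0.34×0.73 + 0.09×0.27 = 0.272500
Posterior = 0.024300 / 0.272500 ≈ 0.0892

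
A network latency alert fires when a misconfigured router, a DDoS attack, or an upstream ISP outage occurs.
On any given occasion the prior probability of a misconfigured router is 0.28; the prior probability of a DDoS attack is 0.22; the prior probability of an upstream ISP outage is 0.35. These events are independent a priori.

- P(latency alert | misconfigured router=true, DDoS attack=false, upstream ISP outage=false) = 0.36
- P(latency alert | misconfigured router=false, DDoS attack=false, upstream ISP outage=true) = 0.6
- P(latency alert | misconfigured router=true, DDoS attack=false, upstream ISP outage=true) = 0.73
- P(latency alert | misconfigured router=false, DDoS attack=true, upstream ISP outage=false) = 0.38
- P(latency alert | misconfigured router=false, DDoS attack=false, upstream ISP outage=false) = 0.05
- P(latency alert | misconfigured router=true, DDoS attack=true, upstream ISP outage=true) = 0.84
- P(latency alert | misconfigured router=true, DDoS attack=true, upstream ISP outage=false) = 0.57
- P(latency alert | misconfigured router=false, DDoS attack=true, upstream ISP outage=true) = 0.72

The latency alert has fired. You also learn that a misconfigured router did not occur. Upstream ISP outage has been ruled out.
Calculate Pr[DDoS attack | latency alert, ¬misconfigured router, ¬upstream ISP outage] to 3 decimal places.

Weight on DDoS attack=true, given the evidence: 0.38×0.22 = 0.083600
Normalizer over all consistent configurations: 0.05×0.78 + 0.38×0.22 = 0.122600
P(DDoS attack | latency alert, ¬misconfigured router, ¬upstream ISP outage) = 0.083600/0.122600 ≈ 0.682

Pr[DDoS attack | latency alert, ¬misconfigured router, ¬upstream ISP outage] ≈ 0.682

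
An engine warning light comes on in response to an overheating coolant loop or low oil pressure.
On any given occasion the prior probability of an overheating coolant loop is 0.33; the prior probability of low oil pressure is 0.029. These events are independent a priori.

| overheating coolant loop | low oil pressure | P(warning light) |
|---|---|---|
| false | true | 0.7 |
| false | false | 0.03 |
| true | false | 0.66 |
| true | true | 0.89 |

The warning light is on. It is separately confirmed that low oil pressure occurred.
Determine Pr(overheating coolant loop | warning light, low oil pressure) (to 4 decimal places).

Numerator (weight on configurations with overheating coolant loop): 0.89·0.33 = 0.293700
The normalizing constant is 0.7·0.67 + 0.89·0.33 = 0.762700
Posterior = 0.293700 / 0.762700 ≈ 0.3851

Pr(overheating coolant loop | warning light, low oil pressure) ≈ 0.3851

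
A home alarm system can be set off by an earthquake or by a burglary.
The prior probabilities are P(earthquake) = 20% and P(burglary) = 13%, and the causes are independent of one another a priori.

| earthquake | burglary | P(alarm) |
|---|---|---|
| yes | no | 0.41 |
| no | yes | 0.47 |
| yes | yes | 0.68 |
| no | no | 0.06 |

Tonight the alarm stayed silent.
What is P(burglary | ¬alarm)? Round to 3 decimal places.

For the numerator, keep only burglary=true terms: 0.055120 + 0.008320 = 0.063440
The normalizing constant is 0.94*0.8*0.87 + 0.53*0.8*0.13 + 0.59*0.2*0.87 + 0.32*0.2*0.13 = 0.820340
P(burglary | ¬alarm) = 0.063440/0.820340 ≈ 0.077

P(burglary | ¬alarm) ≈ 0.077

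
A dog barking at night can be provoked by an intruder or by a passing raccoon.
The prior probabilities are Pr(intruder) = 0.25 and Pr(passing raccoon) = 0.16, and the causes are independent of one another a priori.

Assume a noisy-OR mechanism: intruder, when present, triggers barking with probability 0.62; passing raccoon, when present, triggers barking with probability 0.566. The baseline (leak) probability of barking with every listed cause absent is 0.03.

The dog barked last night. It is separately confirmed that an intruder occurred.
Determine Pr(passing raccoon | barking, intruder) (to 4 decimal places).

Under noisy-OR, P(barking | causes) = 1 − (1−0.03)·∏(1−qᵢ) over the active causes.
By total probability over both values of passing raccoon:
  P(barking | intruder) = 0.6314*0.84 + 0.840028*0.16
        = 0.530376 + 0.134404 = 0.664780
Keeping only the passing raccoon-present terms gives 0.134404, so
  P(passing raccoon | barking, intruder) = 0.134404 / 0.664780 ≈ 0.2022

Pr(passing raccoon | barking, intruder) ≈ 0.2022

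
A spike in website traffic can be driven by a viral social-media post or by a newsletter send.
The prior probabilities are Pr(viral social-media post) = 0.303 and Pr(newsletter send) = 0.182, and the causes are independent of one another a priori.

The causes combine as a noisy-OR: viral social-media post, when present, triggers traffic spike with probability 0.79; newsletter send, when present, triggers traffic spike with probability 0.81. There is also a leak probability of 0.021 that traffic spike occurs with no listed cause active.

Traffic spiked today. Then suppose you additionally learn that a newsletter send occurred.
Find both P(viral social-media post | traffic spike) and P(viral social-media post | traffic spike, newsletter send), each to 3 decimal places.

Under noisy-OR, P(traffic spike | causes) = 1 − (1−0.021)·∏(1−qᵢ) over the active causes.
P(traffic spike) = 0.021×0.697×0.818 + 0.81399×0.697×0.182 + 0.79441×0.303×0.818 + 0.960938×0.303×0.182 = 0.011973 + 0.103258 + 0.196898 + 0.052992 = 0.365121
Restricting to configurations with viral social-media post present: 0.196898 + 0.052992 = 0.249890.
So P(viral social-media post | traffic spike) = 0.249890/0.365121 ≈ 0.684.

Now condition on the additional information:
P(traffic spike | newsletter send) = 0.81399·0.697 + 0.960938·0.303 = 0.567351 + 0.291164 = 0.858515
Restricting to configurations with viral social-media post present: 0.960938·0.303 = 0.291164.
Hence the posterior is 0.291164/0.858515 ≈ 0.339.

P(viral social-media post | traffic spike) ≈ 0.684; P(viral social-media post | traffic spike, newsletter send) ≈ 0.339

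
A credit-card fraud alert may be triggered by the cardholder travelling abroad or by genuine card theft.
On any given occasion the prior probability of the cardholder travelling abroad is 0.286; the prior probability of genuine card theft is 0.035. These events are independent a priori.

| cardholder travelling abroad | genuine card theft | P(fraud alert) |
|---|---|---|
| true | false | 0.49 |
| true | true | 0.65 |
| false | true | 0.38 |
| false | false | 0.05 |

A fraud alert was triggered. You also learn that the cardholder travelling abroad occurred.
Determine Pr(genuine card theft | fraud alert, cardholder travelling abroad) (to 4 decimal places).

Sum P(fraud alert|·) weighted by the priors over both values of genuine card theft:
  P(fraud alert | cardholder travelling abroad) = 0.49×0.965 + 0.65×0.035
        = 0.472850 + 0.022750 = 0.495600
The terms with genuine card theft present sum to 0.022750, so
  P(genuine card theft | fraud alert, cardholder travelling abroad) = 0.022750 / 0.495600 ≈ 0.0459

Pr(genuine card theft | fraud alert, cardholder travelling abroad) ≈ 0.0459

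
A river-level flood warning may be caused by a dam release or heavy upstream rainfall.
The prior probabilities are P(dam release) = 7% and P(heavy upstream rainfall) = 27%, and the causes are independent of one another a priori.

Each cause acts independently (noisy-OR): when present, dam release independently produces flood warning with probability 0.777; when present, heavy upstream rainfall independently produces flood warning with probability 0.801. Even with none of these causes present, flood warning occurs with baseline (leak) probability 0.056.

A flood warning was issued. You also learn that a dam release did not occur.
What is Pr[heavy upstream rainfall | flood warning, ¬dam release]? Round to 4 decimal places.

Pr[heavy upstream rainfall | flood warning, ¬dam release] ≈ 0.8429

Under noisy-OR, P(flood warning | causes) = 1 − (1−0.056)·∏(1−qᵢ) over the active causes.
By total probability over both values of heavy upstream rainfall:
  P(flood warning | ¬dam release) = 0.056×0.73 + 0.812144×0.27
        = 0.040880 + 0.219279 = 0.260159
Keeping only the heavy upstream rainfall-present terms gives 0.219279, so
  P(heavy upstream rainfall | flood warning, ¬dam release) = 0.219279 / 0.260159 ≈ 0.8429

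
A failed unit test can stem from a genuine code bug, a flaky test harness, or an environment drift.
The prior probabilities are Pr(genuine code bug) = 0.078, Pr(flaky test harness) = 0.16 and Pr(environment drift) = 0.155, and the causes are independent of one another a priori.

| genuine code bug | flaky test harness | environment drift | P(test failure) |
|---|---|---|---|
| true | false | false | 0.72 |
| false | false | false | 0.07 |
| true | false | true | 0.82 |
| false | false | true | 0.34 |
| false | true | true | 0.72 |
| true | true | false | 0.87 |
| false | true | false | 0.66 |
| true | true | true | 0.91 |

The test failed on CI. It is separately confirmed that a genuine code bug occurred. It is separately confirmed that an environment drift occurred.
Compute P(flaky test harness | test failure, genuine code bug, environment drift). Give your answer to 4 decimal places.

P(flaky test harness | test failure, genuine code bug, environment drift) ≈ 0.1745

P(test failure | genuine code bug, environment drift) = 0.82×0.84 + 0.91×0.16 = 0.688800 + 0.145600 = 0.834400
The flaky test harness-present share is 0.91×0.16 = 0.145600.
Hence the posterior is 0.145600/0.834400 ≈ 0.1745.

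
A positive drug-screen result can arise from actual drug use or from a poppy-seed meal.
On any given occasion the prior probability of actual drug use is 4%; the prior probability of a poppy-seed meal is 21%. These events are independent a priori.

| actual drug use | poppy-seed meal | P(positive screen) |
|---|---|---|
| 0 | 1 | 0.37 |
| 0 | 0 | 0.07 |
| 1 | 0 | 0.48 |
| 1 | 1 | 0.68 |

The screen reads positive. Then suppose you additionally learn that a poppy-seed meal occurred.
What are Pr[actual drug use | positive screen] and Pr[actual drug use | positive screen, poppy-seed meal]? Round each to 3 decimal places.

Pr[actual drug use | positive screen] ≈ 0.141; Pr[actual drug use | positive screen, poppy-seed meal] ≈ 0.071

P(positive screen) = 0.07×0.96×0.79 + 0.37×0.96×0.21 + 0.48×0.04×0.79 + 0.68×0.04×0.21 = 0.053088 + 0.074592 + 0.015168 + 0.005712 = 0.148560
The actual drug use-present share is 0.015168 + 0.005712 = 0.020880.
P(actual drug use | positive screen) = 0.020880 / 0.148560 ≈ 0.141

Now condition on the additional information:
Numerator (weight on configurations with actual drug use): 0.68·0.04 = 0.027200
The normalizing constant is 0.37·0.96 + 0.68·0.04 = 0.382400
P(actual drug use | positive screen, poppy-seed meal) = 0.027200/0.382400 ≈ 0.071
— poppy-seed meal explains away the evidence for actual drug use.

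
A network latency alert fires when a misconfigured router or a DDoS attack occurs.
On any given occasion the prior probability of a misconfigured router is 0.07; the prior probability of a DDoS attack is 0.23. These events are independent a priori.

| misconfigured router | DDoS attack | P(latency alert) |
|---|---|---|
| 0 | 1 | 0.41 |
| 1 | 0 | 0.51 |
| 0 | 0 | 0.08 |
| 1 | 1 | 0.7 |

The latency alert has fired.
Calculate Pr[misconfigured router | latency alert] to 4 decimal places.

Numerator (weight on configurations with misconfigured router): 0.027489 + 0.011270 = 0.038759
Normalizer over all consistent configurations: 0.08×0.93×0.77 + 0.41×0.93×0.23 + 0.51×0.07×0.77 + 0.7×0.07×0.23 = 0.183746
Posterior = 0.038759 / 0.183746 ≈ 0.2109

Pr[misconfigured router | latency alert] ≈ 0.2109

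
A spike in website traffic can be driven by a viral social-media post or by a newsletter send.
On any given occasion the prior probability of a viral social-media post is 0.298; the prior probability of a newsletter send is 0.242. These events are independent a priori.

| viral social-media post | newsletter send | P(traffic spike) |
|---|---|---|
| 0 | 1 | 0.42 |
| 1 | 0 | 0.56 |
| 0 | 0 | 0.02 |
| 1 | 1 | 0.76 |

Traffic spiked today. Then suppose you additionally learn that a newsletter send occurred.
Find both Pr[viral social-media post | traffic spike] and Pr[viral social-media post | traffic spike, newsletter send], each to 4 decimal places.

Pr[viral social-media post | traffic spike] ≈ 0.6886; Pr[viral social-media post | traffic spike, newsletter send] ≈ 0.4344

By total probability over the 4 (viral social-media post, newsletter send) configurations:
  P(traffic spike) = 0.02·0.702·0.758 + 0.42·0.702·0.242 + 0.56·0.298·0.758 + 0.76·0.298·0.242
        = 0.010642 + 0.071351 + 0.126495 + 0.054808 = 0.263296
Keeping only the viral social-media post-present terms gives 0.181303, so
  P(viral social-media post | traffic spike) = 0.181303 / 0.263296 ≈ 0.6886

Now also conditioning on newsletter send=true:
Sum P(traffic spike|·) weighted by the priors over both values of viral social-media post:
  P(traffic spike | newsletter send) = 0.42*0.702 + 0.76*0.298
        = 0.294840 + 0.226480 = 0.521320
The terms with viral social-media post present sum to 0.226480, so
  P(viral social-media post | traffic spike, newsletter send) = 0.226480 / 0.521320 ≈ 0.4344
This is intercausal reasoning (explaining away): once newsletter send accounts for the traffic spike, viral social-media post becomes less likely.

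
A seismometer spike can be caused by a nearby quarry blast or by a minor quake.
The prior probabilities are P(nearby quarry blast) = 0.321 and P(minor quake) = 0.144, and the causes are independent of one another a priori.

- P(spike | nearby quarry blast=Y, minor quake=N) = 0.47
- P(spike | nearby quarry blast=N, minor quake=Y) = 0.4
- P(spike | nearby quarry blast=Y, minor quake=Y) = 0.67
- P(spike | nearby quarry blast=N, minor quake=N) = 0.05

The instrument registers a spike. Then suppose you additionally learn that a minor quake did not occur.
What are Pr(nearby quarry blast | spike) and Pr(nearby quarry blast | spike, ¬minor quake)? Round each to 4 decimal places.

By total probability over the 4 (nearby quarry blast, minor quake) configurations:
  P(spike) = 0.05*0.679*0.856 + 0.4*0.679*0.144 + 0.47*0.321*0.856 + 0.67*0.321*0.144
        = 0.029061 + 0.039110 + 0.129145 + 0.030970 = 0.228286
Keeping only the nearby quarry blast-present terms gives 0.160115, so
  P(nearby quarry blast | spike) = 0.160115 / 0.228286 ≈ 0.7014

With the extra evidence:
P(spike | ¬minor quake) = 0.05*0.679 + 0.47*0.321 = 0.033950 + 0.150870 = 0.184820
Restricting to configurations with nearby quarry blast present: 0.47*0.321 = 0.150870.
Hence the posterior is 0.150870/0.184820 ≈ 0.8163.

Pr(nearby quarry blast | spike) ≈ 0.7014; Pr(nearby quarry blast | spike, ¬minor quake) ≈ 0.8163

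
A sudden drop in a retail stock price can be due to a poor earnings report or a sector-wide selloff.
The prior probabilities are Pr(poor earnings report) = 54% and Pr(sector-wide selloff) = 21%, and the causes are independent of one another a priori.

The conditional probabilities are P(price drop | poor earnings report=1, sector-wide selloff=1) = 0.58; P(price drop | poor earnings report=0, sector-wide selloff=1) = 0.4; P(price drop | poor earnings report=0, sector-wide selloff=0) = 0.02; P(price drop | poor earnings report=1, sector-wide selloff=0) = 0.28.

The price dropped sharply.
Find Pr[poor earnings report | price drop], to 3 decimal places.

P(price drop) = 0.02×0.46×0.79 + 0.4×0.46×0.21 + 0.28×0.54×0.79 + 0.58×0.54×0.21 = 0.007268 + 0.038640 + 0.119448 + 0.065772 = 0.231128
Of this, 0.185220 comes from 0.119448 + 0.065772 (the poor earnings report=true cases).
Hence the posterior is 0.185220/0.231128 ≈ 0.801.

Pr[poor earnings report | price drop] ≈ 0.801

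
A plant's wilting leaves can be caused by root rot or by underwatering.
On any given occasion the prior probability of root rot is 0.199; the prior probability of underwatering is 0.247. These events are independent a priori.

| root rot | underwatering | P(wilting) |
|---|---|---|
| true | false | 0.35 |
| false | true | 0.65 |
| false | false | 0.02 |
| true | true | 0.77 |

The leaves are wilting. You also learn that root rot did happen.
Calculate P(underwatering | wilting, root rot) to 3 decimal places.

Sum P(wilting|·) weighted by the priors over both values of underwatering:
  P(wilting | root rot) = 0.35×0.753 + 0.77×0.247
        = 0.263550 + 0.190190 = 0.453740
The terms with underwatering present sum to 0.190190, so
  P(underwatering | wilting, root rot) = 0.190190 / 0.453740 ≈ 0.419

P(underwatering | wilting, root rot) ≈ 0.419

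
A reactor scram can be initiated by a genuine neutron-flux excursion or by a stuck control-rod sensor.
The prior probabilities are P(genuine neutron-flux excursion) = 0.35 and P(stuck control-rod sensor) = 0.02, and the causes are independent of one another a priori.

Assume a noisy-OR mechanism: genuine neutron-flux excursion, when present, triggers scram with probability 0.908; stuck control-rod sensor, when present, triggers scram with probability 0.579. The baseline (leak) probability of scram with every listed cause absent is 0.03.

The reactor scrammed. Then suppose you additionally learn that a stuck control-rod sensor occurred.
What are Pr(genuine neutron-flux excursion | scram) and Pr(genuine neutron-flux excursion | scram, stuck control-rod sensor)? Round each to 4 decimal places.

Under noisy-OR, P(scram | causes) = 1 − (1−0.03)·∏(1−qᵢ) over the active causes.
Numerator (weight on configurations with genuine neutron-flux excursion): 0.312391 + 0.006737 = 0.319128
The normalizing constant is 0.03·0.65·0.98 + 0.59163·0.65·0.02 + 0.91076·0.35·0.98 + 0.96243·0.35·0.02 = 0.345929
Posterior = 0.319128 / 0.345929 ≈ 0.9225

With the extra evidence:
Numerator (weight on configurations with genuine neutron-flux excursion): 0.96243*0.35 = 0.336850
Denominator P(scram | stuck control-rod sensor): 0.59163*0.65 + 0.96243*0.35 = 0.721409
P(genuine neutron-flux excursion | scram, stuck control-rod sensor) = 0.336850/0.721409 ≈ 0.4669
This is intercausal reasoning (explaining away): once stuck control-rod sensor accounts for the scram, genuine neutron-flux excursion becomes less likely.

Pr(genuine neutron-flux excursion | scram) ≈ 0.9225; Pr(genuine neutron-flux excursion | scram, stuck control-rod sensor) ≈ 0.4669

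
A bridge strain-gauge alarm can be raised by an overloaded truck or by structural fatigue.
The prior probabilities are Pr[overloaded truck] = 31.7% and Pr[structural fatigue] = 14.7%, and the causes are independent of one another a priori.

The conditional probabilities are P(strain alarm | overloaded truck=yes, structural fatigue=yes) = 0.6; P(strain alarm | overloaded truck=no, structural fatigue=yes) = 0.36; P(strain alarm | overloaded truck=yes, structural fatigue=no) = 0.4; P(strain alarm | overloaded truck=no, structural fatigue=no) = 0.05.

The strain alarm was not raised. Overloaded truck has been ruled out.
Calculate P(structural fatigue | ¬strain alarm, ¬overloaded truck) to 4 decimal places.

P(structural fatigue | ¬strain alarm, ¬overloaded truck) ≈ 0.1040

By total probability over both values of structural fatigue:
  P(¬strain alarm | ¬overloaded truck) = 0.95×0.853 + 0.64×0.147
        = 0.810350 + 0.094080 = 0.904430
Configurations with structural fatigue contribute 0.094080, so
  P(structural fatigue | ¬strain alarm, ¬overloaded truck) = 0.094080 / 0.904430 ≈ 0.1040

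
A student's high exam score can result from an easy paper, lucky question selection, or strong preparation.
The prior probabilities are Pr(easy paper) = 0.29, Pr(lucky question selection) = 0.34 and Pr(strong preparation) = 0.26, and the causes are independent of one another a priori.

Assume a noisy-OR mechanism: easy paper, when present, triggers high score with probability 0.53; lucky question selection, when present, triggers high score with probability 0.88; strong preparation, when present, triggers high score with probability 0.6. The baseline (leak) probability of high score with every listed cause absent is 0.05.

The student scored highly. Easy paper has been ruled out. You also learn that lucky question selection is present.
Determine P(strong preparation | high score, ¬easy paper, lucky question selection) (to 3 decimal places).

Under noisy-OR, P(high score | causes) = 1 − (1−0.05)·∏(1−qᵢ) over the active causes.
P(high score | ¬easy paper, lucky question selection) = 0.886*0.74 + 0.9544*0.26 = 0.655640 + 0.248144 = 0.903784
The strong preparation-present share is 0.9544*0.26 = 0.248144.
P(strong preparation | high score, ¬easy paper, lucky question selection) = 0.248144 / 0.903784 ≈ 0.275

P(strong preparation | high score, ¬easy paper, lucky question selection) ≈ 0.275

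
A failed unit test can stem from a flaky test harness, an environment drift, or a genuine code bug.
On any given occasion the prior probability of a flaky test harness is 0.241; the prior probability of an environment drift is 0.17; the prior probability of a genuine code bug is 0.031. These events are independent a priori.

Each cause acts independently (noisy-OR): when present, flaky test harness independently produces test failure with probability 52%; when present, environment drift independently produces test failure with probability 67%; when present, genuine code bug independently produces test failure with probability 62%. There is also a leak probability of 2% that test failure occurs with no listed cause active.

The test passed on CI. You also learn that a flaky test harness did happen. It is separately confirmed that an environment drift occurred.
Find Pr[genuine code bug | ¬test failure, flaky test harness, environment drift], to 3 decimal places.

Pr[genuine code bug | ¬test failure, flaky test harness, environment drift] ≈ 0.012

Under noisy-OR, P(test failure | causes) = 1 − (1−0.02)·∏(1−qᵢ) over the active causes.
For the numerator, keep only genuine code bug=true terms: 0.058988*0.031 = 0.001829
The normalizing constant is 0.155232*0.969 + 0.058988*0.031 = 0.152249
Posterior = 0.001829 / 0.152249 ≈ 0.012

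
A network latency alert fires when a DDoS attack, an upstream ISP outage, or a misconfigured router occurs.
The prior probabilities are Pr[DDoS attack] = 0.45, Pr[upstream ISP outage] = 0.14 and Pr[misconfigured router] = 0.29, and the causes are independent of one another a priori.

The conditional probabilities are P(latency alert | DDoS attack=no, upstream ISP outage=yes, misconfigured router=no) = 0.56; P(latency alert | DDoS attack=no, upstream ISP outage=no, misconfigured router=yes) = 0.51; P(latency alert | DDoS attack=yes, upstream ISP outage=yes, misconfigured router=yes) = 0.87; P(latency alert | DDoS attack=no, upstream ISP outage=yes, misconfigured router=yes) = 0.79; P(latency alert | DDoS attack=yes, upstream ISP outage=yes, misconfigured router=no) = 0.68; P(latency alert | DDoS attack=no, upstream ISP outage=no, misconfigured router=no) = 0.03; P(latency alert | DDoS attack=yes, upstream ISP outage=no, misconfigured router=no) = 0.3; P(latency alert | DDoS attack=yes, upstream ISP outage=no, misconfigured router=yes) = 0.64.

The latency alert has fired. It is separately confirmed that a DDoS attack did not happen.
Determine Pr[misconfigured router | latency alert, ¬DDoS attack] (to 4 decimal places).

For the numerator, keep only misconfigured router=true terms: 0.127194 + 0.032074 = 0.159268
Normalizer over all consistent configurations: 0.03·0.86·0.71 + 0.51·0.86·0.29 + 0.56·0.14·0.71 + 0.79·0.14·0.29 = 0.233250
P(misconfigured router | latency alert, ¬DDoS attack) = 0.159268/0.233250 ≈ 0.6828

Pr[misconfigured router | latency alert, ¬DDoS attack] ≈ 0.6828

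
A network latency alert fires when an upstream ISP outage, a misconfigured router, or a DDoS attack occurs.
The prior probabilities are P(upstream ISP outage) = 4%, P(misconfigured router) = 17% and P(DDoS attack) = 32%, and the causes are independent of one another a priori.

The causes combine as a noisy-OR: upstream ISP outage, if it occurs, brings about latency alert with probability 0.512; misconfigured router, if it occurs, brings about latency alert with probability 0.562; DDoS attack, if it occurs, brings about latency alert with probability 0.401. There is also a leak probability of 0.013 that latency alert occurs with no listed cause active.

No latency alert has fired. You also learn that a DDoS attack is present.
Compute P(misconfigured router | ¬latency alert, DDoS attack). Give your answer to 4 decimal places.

Under noisy-OR, P(latency alert | causes) = 1 − (1−0.013)·∏(1−qᵢ) over the active causes.
Numerator (weight on configurations with misconfigured router): 0.042261 + 0.000859 = 0.043120
Normalizer over all consistent configurations: 0.591213*0.96*0.83 + 0.258951*0.96*0.17 + 0.288512*0.04*0.83 + 0.126368*0.04*0.17 = 0.523778
P(misconfigured router | ¬latency alert, DDoS attack) = 0.043120/0.523778 ≈ 0.0823

P(misconfigured router | ¬latency alert, DDoS attack) ≈ 0.0823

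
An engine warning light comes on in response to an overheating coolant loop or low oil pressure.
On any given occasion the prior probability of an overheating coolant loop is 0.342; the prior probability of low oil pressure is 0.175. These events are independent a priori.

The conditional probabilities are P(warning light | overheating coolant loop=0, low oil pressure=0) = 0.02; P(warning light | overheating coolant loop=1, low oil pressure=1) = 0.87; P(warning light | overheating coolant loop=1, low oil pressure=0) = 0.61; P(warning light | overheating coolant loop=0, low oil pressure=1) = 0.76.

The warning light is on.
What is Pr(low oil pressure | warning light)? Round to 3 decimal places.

Pr(low oil pressure | warning light) ≈ 0.433

By total probability over the 4 (overheating coolant loop, low oil pressure) configurations:
  P(warning light) = 0.02×0.658×0.825 + 0.76×0.658×0.175 + 0.61×0.342×0.825 + 0.87×0.342×0.175
        = 0.010857 + 0.087514 + 0.172112 + 0.052070 = 0.322553
The terms with low oil pressure present sum to 0.139584, so
  P(low oil pressure | warning light) = 0.139584 / 0.322553 ≈ 0.433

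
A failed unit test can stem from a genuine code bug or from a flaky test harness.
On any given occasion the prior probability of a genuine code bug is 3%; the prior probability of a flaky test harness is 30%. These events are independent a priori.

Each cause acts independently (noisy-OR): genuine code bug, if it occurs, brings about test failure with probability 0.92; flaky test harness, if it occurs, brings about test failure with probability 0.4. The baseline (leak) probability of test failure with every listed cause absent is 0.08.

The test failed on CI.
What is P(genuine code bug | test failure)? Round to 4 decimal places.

Under noisy-OR, P(test failure | causes) = 1 − (1−0.08)·∏(1−qᵢ) over the active causes.
Numerator (weight on configurations with genuine code bug): 0.019454 + 0.008603 = 0.028057
The normalizing constant is 0.08×0.97×0.7 + 0.448×0.97×0.3 + 0.9264×0.03×0.7 + 0.95584×0.03×0.3 = 0.212745
Posterior = 0.028057 / 0.212745 ≈ 0.1319

P(genuine code bug | test failure) ≈ 0.1319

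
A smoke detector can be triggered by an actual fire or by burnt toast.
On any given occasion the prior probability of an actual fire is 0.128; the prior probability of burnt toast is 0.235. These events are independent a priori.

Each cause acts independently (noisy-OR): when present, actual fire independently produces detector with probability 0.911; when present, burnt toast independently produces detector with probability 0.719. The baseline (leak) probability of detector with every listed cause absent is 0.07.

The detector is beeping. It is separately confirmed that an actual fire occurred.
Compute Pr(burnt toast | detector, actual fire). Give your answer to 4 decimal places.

Under noisy-OR, P(detector | causes) = 1 − (1−0.07)·∏(1−qᵢ) over the active causes.
P(detector | actual fire) = 0.91723*0.765 + 0.976742*0.235 = 0.701681 + 0.229534 = 0.931215
The burnt toast-present share is 0.976742*0.235 = 0.229534.
P(burnt toast | detector, actual fire) = 0.229534 / 0.931215 ≈ 0.2465

Pr(burnt toast | detector, actual fire) ≈ 0.2465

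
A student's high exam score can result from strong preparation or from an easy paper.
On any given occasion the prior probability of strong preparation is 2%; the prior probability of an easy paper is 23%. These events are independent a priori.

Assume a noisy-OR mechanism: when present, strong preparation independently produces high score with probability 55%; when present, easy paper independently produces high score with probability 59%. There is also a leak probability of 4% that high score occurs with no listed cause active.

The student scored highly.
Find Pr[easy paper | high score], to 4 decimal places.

Under noisy-OR, P(high score | causes) = 1 − (1−0.04)·∏(1−qᵢ) over the active causes.
Numerator (weight on configurations with easy paper): 0.136683 + 0.003785 = 0.140468
Denominator P(high score): 0.04*0.98*0.77 + 0.6064*0.98*0.23 + 0.568*0.02*0.77 + 0.82288*0.02*0.23 = 0.179399
Posterior = 0.140468 / 0.179399 ≈ 0.7830

Pr[easy paper | high score] ≈ 0.7830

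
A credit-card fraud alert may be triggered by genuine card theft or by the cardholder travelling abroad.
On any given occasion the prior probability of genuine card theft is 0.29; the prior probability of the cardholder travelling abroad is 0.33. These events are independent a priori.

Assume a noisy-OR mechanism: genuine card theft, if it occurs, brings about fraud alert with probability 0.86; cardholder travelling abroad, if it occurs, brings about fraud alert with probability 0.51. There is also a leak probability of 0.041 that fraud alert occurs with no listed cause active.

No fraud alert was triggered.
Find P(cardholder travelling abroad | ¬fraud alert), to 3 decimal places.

P(cardholder travelling abroad | ¬fraud alert) ≈ 0.194

Under noisy-OR, P(fraud alert | causes) = 1 − (1−0.041)·∏(1−qᵢ) over the active causes.
For the numerator, keep only cardholder travelling abroad=true terms: 0.110100 + 0.006296 = 0.116396
Normalizer over all consistent configurations: 0.959×0.71×0.67 + 0.46991×0.71×0.33 + 0.13426×0.29×0.67 + 0.065787×0.29×0.33 = 0.598679
P(cardholder travelling abroad | ¬fraud alert) = 0.116396/0.598679 ≈ 0.194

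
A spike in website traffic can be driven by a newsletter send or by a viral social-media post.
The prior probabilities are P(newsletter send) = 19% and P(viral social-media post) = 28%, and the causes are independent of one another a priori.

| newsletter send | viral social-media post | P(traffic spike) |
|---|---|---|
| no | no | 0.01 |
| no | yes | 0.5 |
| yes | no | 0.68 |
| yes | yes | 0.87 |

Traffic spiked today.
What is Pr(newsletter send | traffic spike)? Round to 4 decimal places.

Pr(newsletter send | traffic spike) ≈ 0.5388

P(traffic spike) = 0.01×0.81×0.72 + 0.5×0.81×0.28 + 0.68×0.19×0.72 + 0.87×0.19×0.28 = 0.005832 + 0.113400 + 0.093024 + 0.046284 = 0.258540
The newsletter send-present share is 0.093024 + 0.046284 = 0.139308.
So P(newsletter send | traffic spike) = 0.139308/0.258540 ≈ 0.5388.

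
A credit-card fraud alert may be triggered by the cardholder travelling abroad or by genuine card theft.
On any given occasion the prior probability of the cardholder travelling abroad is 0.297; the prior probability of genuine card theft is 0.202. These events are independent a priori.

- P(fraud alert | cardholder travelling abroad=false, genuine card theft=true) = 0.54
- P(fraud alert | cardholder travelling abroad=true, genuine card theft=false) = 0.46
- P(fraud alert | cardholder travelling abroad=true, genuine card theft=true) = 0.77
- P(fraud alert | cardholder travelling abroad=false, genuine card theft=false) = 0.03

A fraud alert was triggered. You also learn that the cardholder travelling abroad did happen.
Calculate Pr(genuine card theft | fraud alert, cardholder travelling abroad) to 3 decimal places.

P(fraud alert | cardholder travelling abroad) = 0.46*0.798 + 0.77*0.202 = 0.367080 + 0.155540 = 0.522620
Of this, 0.155540 comes from 0.77*0.202 (the genuine card theft=true cases).
Hence the posterior is 0.155540/0.522620 ≈ 0.298.

Pr(genuine card theft | fraud alert, cardholder travelling abroad) ≈ 0.298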